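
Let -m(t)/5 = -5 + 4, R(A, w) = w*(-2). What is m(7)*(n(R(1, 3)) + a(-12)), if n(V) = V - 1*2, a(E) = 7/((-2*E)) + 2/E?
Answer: -315/8 ≈ -39.375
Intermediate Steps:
R(A, w) = -2*w
a(E) = -3/(2*E) (a(E) = 7*(-1/(2*E)) + 2/E = -7/(2*E) + 2/E = -3/(2*E))
n(V) = -2 + V (n(V) = V - 2 = -2 + V)
m(t) = 5 (m(t) = -5*(-5 + 4) = -5*(-1) = 5)
m(7)*(n(R(1, 3)) + a(-12)) = 5*((-2 - 2*3) - 3/2/(-12)) = 5*((-2 - 6) - 3/2*(-1/12)) = 5*(-8 + ⅛) = 5*(-63/8) = -315/8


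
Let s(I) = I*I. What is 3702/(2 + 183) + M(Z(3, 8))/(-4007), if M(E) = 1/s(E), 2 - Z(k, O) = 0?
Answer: 59335471/2965180 ≈ 20.011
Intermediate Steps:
s(I) = I²
Z(k, O) = 2 (Z(k, O) = 2 - 1*0 = 2 + 0 = 2)
M(E) = E⁻² (M(E) = 1/(E²) = E⁻²)
3702/(2 + 183) + M(Z(3, 8))/(-4007) = 3702/(2 + 183) + 1/(2²*(-4007)) = 3702/185 + (¼)*(-1/4007) = 3702*(1/185) - 1/16028 = 3702/185 - 1/16028 = 59335471/2965180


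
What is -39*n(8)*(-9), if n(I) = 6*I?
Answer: 16848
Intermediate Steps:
-39*n(8)*(-9) = -234*8*(-9) = -39*48*(-9) = -1872*(-9) = 16848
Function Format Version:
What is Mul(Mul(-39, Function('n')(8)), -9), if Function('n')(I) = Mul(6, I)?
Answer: 16848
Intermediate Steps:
Mul(Mul(-39, Function('n')(8)), -9) = Mul(Mul(-39, Mul(6, 8)), -9) = Mul(Mul(-39, 48), -9) = Mul(-1872, -9) = 16848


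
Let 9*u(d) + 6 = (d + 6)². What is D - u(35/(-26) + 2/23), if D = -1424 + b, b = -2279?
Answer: -3974586703/1072812 ≈ -3704.8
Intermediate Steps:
D = -3703 (D = -1424 - 2279 = -3703)
u(d) = -⅔ + (6 + d)²/9 (u(d) = -⅔ + (d + 6)²/9 = -⅔ + (6 + d)²/9)
D - u(35/(-26) + 2/23) = -3703 - (-⅔ + (6 + (35/(-26) + 2/23))²/9) = -3703 - (-⅔ + (6 + (35*(-1/26) + 2*(1/23)))²/9) = -3703 - (-⅔ + (6 + (-35/26 + 2/23))²/9) = -3703 - (-⅔ + (6 - 753/598)²/9) = -3703 - (-⅔ + (2835/598)²/9) = -3703 - (-⅔ + (⅑)*(8037225/357604)) = -3703 - (-⅔ + 893025/357604) = -3703 - 1*1963867/1072812 = -3703 - 1963867/1072812 = -3974586703/1072812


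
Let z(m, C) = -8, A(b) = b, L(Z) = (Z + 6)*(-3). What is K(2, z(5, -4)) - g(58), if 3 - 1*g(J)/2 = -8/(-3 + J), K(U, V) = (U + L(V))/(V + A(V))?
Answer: -747/110 ≈ -6.7909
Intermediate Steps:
L(Z) = -18 - 3*Z (L(Z) = (6 + Z)*(-3) = -18 - 3*Z)
K(U, V) = (-18 + U - 3*V)/(2*V) (K(U, V) = (U + (-18 - 3*V))/(V + V) = (-18 + U - 3*V)/((2*V)) = (-18 + U - 3*V)*(1/(2*V)) = (-18 + U - 3*V)/(2*V))
g(J) = 6 + 16/(-3 + J) (g(J) = 6 - 2*(-8)/(-3 + J) = 6 - (-16)/(-3 + J) = 6 + 16/(-3 + J))
K(2, z(5, -4)) - g(58) = (½)*(-18 + 2 - 3*(-8))/(-8) - 2*(-1 + 3*58)/(-3 + 58) = (½)*(-⅛)*(-18 + 2 + 24) - 2*(-1 + 174)/55 = (½)*(-⅛)*8 - 2*173/55 = -½ - 1*346/55 = -½ - 346/55 = -747/110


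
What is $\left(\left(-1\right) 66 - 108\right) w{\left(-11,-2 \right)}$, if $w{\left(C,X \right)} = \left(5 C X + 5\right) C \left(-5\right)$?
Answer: $-1100550$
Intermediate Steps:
$w{\left(C,X \right)} = - 5 C \left(5 + 5 C X\right)$ ($w{\left(C,X \right)} = \left(5 C X + 5\right) C \left(-5\right) = \left(5 + 5 C X\right) C \left(-5\right) = C \left(5 + 5 C X\right) \left(-5\right) = - 5 C \left(5 + 5 C X\right)$)
$\left(\left(-1\right) 66 - 108\right) w{\left(-11,-2 \right)} = \left(\left(-1\right) 66 - 108\right) \left(\left(-25\right) \left(-11\right) \left(1 - -22\right)\right) = \left(-66 - 108\right) \left(\left(-25\right) \left(-11\right) \left(1 + 22\right)\right) = - 174 \left(\left(-25\right) \left(-11\right) 23\right) = \left(-174\right) 6325 = -1100550$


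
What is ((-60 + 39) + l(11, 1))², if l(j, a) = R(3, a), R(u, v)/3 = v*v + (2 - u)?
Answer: 441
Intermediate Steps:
R(u, v) = 6 - 3*u + 3*v² (R(u, v) = 3*(v*v + (2 - u)) = 3*(v² + (2 - u)) = 3*(2 + v² - u) = 6 - 3*u + 3*v²)
l(j, a) = -3 + 3*a² (l(j, a) = 6 - 3*3 + 3*a² = 6 - 9 + 3*a² = -3 + 3*a²)
((-60 + 39) + l(11, 1))² = ((-60 + 39) + (-3 + 3*1²))² = (-21 + (-3 + 3*1))² = (-21 + (-3 + 3))² = (-21 + 0)² = (-21)² = 441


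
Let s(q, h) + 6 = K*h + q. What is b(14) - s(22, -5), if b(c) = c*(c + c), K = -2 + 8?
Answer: 406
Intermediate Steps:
K = 6
s(q, h) = -6 + q + 6*h (s(q, h) = -6 + (6*h + q) = -6 + (q + 6*h) = -6 + q + 6*h)
b(c) = 2*c² (b(c) = c*(2*c) = 2*c²)
b(14) - s(22, -5) = 2*14² - (-6 + 22 + 6*(-5)) = 2*196 - (-6 + 22 - 30) = 392 - 1*(-14) = 392 + 14 = 406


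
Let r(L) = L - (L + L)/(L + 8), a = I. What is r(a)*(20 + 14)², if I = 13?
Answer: 285532/21 ≈ 13597.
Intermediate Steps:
a = 13
r(L) = L - 2*L/(8 + L)
r(a)*(20 + 14)² = (13*(6 + 13)/(8 + 13))*(20 + 14)² = (13*19/21)*34² = (13*(1/21)*19)*1156 = (247/21)*1156 = 285532/21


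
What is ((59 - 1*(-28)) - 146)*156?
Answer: -9204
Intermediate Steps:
((59 - 1*(-28)) - 146)*156 = ((59 + 28) - 146)*156 = (87 - 146)*156 = -59*156 = -9204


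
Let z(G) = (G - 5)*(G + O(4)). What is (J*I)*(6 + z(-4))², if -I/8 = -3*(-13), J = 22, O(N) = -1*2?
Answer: -24710400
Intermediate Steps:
O(N) = -2
z(G) = (-5 + G)*(-2 + G) (z(G) = (G - 5)*(G - 2) = (-5 + G)*(-2 + G))
I = -312 (I = -(-24)*(-13) = -8*39 = -312)
(J*I)*(6 + z(-4))² = (22*(-312))*(6 + (10 + (-4)² - 7*(-4)))² = -6864*(6 + (10 + 16 + 28))² = -6864*(6 + 54)² = -6864*60² = -6864*3600 = -24710400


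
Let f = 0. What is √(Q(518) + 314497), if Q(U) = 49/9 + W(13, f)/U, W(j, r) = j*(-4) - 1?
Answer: √759496738042/1554 ≈ 560.80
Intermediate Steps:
W(j, r) = -1 - 4*j (W(j, r) = -4*j - 1 = -1 - 4*j)
Q(U) = 49/9 - 53/U (Q(U) = 49/9 + (-1 - 4*13)/U = 49*(⅑) + (-1 - 52)/U = 49/9 - 53/U)
√(Q(518) + 314497) = √((49/9 - 53/518) + 314497) = √(24905/4662 + 314497) = √(1466209919/4662) = √759496738042/1554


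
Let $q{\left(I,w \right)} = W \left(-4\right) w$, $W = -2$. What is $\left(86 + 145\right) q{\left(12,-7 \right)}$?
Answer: $-12936$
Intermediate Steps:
$q{\left(I,w \right)} = 8 w$ ($q{\left(I,w \right)} = \left(-2\right) \left(-4\right) w = 8 w$)
$\left(86 + 145\right) q{\left(12,-7 \right)} = \left(86 + 145\right) 8 \left(-7\right) = 231 \left(-56\right) = -12936$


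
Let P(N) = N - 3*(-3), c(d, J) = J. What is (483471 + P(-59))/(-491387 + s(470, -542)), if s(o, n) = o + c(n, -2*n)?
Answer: -483421/489833 ≈ -0.98691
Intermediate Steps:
s(o, n) = o - 2*n
P(N) = 9 + N (P(N) = N + 9 = 9 + N)
(483471 + P(-59))/(-491387 + s(470, -542)) = (483471 + (9 - 59))/(-491387 + (470 - 2*(-542))) = (483471 - 50)/(-491387 + (470 + 1084)) = 483421/(-491387 + 1554) = 483421/(-489833) = 483421*(-1/489833) = -483421/489833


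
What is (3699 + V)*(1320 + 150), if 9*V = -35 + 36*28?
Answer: 16789360/3 ≈ 5.5965e+6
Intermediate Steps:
V = 973/9 (V = (-35 + 36*28)/9 = (-35 + 1008)/9 = (⅑)*973 = 973/9 ≈ 108.11)
(3699 + V)*(1320 + 150) = (3699 + 973/9)*(1320 + 150) = (34264/9)*1470 = 16789360/3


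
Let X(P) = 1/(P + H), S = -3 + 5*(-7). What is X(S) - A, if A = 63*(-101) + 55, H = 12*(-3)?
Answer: 466791/74 ≈ 6308.0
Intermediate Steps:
S = -38 (S = -3 - 35 = -38)
H = -36
X(P) = 1/(-36 + P) (X(P) = 1/(P - 36) = 1/(-36 + P))
A = -6308 (A = -6363 + 55 = -6308)
X(S) - A = 1/(-36 - 38) - 1*(-6308) = 1/(-74) + 6308 = -1/74 + 6308 = 466791/74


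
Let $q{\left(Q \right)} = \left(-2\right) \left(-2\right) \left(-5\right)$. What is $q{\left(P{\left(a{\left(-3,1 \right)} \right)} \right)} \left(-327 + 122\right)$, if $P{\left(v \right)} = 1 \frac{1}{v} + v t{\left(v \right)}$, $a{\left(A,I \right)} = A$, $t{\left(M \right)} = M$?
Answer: $4100$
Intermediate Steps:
$P{\left(v \right)} = \frac{1}{v} + v^{2}$ ($P{\left(v \right)} = 1 \frac{1}{v} + v v = \frac{1}{v} + v^{2}$)
$q{\left(Q \right)} = -20$ ($q{\left(Q \right)} = 4 \left(-5\right) = -20$)
$q{\left(P{\left(a{\left(-3,1 \right)} \right)} \right)} \left(-327 + 122\right) = - 20 \left(-327 + 122\right) = \left(-20\right) \left(-205\right) = 4100$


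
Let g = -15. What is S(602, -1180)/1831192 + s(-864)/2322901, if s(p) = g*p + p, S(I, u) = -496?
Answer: 374963206/75958530857 ≈ 0.0049364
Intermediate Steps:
s(p) = -14*p (s(p) = -15*p + p = -14*p)
S(602, -1180)/1831192 + s(-864)/2322901 = -496/1831192 - 14*(-864)/2322901 = -496*1/1831192 + 12096*(1/2322901) = -62/228899 + 1728/331843 = 374963206/75958530857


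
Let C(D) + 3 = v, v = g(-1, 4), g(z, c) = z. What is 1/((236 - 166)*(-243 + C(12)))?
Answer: -1/17290 ≈ -5.7837e-5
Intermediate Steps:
v = -1
C(D) = -4 (C(D) = -3 - 1 = -4)
1/((236 - 166)*(-243 + C(12))) = 1/((236 - 166)*(-243 - 4)) = 1/(70*(-247)) = 1/(-17290) = -1/17290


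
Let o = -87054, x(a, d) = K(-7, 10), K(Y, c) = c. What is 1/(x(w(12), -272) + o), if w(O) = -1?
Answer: -1/87044 ≈ -1.1488e-5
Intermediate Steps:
x(a, d) = 10
1/(x(w(12), -272) + o) = 1/(10 - 87054) = 1/(-87044) = -1/87044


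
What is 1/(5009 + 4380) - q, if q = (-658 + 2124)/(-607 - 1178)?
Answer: 13766059/16759365 ≈ 0.82139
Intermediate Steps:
q = -1466/1785 (q = 1466/(-1785) = 1466*(-1/1785) = -1466/1785 ≈ -0.82129)
1/(5009 + 4380) - q = 1/(5009 + 4380) - 1*(-1466/1785) = 1/9389 + 1466/1785 = 13766059/16759365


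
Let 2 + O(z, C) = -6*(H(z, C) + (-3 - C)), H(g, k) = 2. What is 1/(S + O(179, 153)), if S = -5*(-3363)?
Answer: 1/17737 ≈ 5.6379e-5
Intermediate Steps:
O(z, C) = 4 + 6*C (O(z, C) = -2 - 6*(2 + (-3 - C)) = -2 - 6*(-1 - C) = -2 + (6 + 6*C) = 4 + 6*C)
S = 16815
1/(S + O(179, 153)) = 1/(16815 + (4 + 6*153)) = 1/(16815 + (4 + 918)) = 1/(16815 + 922) = 1/17737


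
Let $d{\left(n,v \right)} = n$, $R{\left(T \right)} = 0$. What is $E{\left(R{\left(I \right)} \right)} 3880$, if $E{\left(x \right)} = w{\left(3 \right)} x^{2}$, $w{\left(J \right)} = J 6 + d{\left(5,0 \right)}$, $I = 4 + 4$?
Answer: $0$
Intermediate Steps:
$I = 8$
$w{\left(J \right)} = 5 + 6 J$ ($w{\left(J \right)} = J 6 + 5 = 6 J + 5 = 5 + 6 J$)
$E{\left(x \right)} = 23 x^{2}$ ($E{\left(x \right)} = \left(5 + 6 \cdot 3\right) x^{2} = \left(5 + 18\right) x^{2} = 23 x^{2}$)
$E{\left(R{\left(I \right)} \right)} 3880 = 23 \cdot 0^{2} \cdot 3880 = 23 \cdot 0 \cdot 3880 = 0 \cdot 3880 = 0$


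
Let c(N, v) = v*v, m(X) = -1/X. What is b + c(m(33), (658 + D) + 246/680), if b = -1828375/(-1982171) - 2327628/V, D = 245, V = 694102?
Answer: 64895467905634399932329/79522907844547600 ≈ 8.1606e+5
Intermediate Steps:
c(N, v) = v²
b = -1672338988069/687914427721 (b = -1828375/(-1982171) - 2327628/694102 = -1828375*(-1/1982171) - 2327628*1/694102 = 1828375/1982171 - 1163814/347051 = -1672338988069/687914427721 ≈ -2.4310)
b + c(m(33), (658 + D) + 246/680) = -1672338988069/687914427721 + ((658 + 245) + 246/680)² = -1672338988069/687914427721 + (903 + 246*(1/680))² = -1672338988069/687914427721 + (903 + 123/340)² = -1672338988069/687914427721 + (307143/340)² = -1672338988069/687914427721 + 94336822449/115600 = 64895467905634399932329/79522907844547600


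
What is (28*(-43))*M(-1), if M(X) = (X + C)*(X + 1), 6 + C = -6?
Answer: 0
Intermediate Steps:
C = -12 (C = -6 - 6 = -12)
M(X) = (1 + X)*(-12 + X) (M(X) = (X - 12)*(X + 1) = (-12 + X)*(1 + X) = (1 + X)*(-12 + X))
(28*(-43))*M(-1) = (28*(-43))*(-12 + (-1)² - 11*(-1)) = -1204*(-12 + 1 + 11) = -1204*0 = 0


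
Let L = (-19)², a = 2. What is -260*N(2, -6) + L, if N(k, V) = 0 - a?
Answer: 881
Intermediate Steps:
N(k, V) = -2 (N(k, V) = 0 - 1*2 = 0 - 2 = -2)
L = 361
-260*N(2, -6) + L = -260*(-2) + 361 = 520 + 361 = 881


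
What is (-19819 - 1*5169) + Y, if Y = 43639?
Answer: 18651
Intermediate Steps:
(-19819 - 1*5169) + Y = (-19819 - 1*5169) + 43639 = (-19819 - 5169) + 43639 = -24988 + 43639 = 18651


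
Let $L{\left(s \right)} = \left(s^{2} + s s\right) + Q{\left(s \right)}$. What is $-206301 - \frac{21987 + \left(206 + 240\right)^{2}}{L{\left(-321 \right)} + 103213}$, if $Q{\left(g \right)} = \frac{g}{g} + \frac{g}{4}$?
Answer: $- \frac{255166957375}{1236863} \approx -2.063 \cdot 10^{5}$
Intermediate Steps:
$Q{\left(g \right)} = 1 + \frac{g}{4}$ ($Q{\left(g \right)} = 1 + g \frac{1}{4} = 1 + \frac{g}{4}$)
$L{\left(s \right)} = 1 + 2 s^{2} + \frac{s}{4}$ ($L{\left(s \right)} = \left(s^{2} + s s\right) + \left(1 + \frac{s}{4}\right) = \left(s^{2} + s^{2}\right) + \left(1 + \frac{s}{4}\right) = 2 s^{2} + \left(1 + \frac{s}{4}\right) = 1 + 2 s^{2} + \frac{s}{4}$)
$-206301 - \frac{21987 + \left(206 + 240\right)^{2}}{L{\left(-321 \right)} + 103213} = -206301 - \frac{21987 + \left(206 + 240\right)^{2}}{\left(1 + 2 \left(-321\right)^{2} + \frac{1}{4} \left(-321\right)\right) + 103213} = -206301 - \frac{21987 + 446^{2}}{\left(1 + 2 \cdot 103041 - \frac{321}{4}\right) + 103213} = -206301 - \frac{21987 + 198916}{\left(1 + 206082 - \frac{321}{4}\right) + 103213} = -206301 - \frac{220903}{\frac{824011}{4} + 103213} = -206301 - \frac{220903}{\frac{1236863}{4}} = -206301 - 220903 \cdot \frac{4}{1236863} = -206301 - \frac{883612}{1236863} = - \frac{255166957375}{1236863}$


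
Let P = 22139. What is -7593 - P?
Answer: -29732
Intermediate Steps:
-7593 - P = -7593 - 1*22139 = -7593 - 22139 = -29732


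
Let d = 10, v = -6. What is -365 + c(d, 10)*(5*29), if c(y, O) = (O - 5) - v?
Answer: 1230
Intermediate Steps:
c(y, O) = 1 + O (c(y, O) = (O - 5) - 1*(-6) = (-5 + O) + 6 = 1 + O)
-365 + c(d, 10)*(5*29) = -365 + (1 + 10)*(5*29) = -365 + 11*145 = -365 + 1595 = 1230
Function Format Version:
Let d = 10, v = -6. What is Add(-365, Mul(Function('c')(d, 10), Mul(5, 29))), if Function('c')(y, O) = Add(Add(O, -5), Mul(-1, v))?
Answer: 1230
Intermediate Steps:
Function('c')(y, O) = Add(1, O) (Function('c')(y, O) = Add(Add(O, -5), Mul(-1, -6)) = Add(Add(-5, O), 6) = Add(1, O))
Add(-365, Mul(Function('c')(d, 10), Mul(5, 29))) = Add(-365, Mul(Add(1, 10), Mul(5, 29))) = Add(-365, Mul(11, 145)) = Add(-365, 1595) = 1230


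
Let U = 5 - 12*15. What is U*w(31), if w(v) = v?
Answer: -5425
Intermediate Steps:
U = -175 (U = 5 - 180 = -175)
U*w(31) = -175*31 = -5425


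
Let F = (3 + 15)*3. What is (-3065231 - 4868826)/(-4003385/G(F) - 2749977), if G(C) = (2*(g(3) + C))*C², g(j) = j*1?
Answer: 2637470964168/914162357633 ≈ 2.8851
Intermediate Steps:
g(j) = j
F = 54 (F = 18*3 = 54)
G(C) = C²*(6 + 2*C) (G(C) = (2*(3 + C))*C² = (6 + 2*C)*C² = C²*(6 + 2*C))
(-3065231 - 4868826)/(-4003385/G(F) - 2749977) = (-3065231 - 4868826)/(-4003385*1/(5832*(3 + 54)) - 2749977) = -7934057/(-4003385/(2*2916*57) - 2749977) = -7934057/(-4003385/332424 - 2749977) = -7934057/(-914162357633/332424) = -7934057*(-332424/914162357633) = 2637470964168/914162357633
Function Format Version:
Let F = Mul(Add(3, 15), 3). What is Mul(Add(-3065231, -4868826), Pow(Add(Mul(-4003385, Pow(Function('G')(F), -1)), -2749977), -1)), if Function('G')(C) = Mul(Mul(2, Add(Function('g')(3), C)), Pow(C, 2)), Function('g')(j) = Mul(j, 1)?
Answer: Rational(2637470964168, 914162357633) ≈ 2.8851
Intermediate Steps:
Function('g')(j) = j
F = 54 (F = Mul(18, 3) = 54)
Function('G')(C) = Mul(Pow(C, 2), Add(6, Mul(2, C))) (Function('G')(C) = Mul(Mul(2, Add(3, C)), Pow(C, 2)) = Mul(Add(6, Mul(2, C)), Pow(C, 2)) = Mul(Pow(C, 2), Add(6, Mul(2, C))))
Mul(Add(-3065231, -4868826), Pow(Add(Mul(-4003385, Pow(Function('G')(F), -1)), -2749977), -1)) = Mul(Add(-3065231, -4868826), Pow(Add(Mul(-4003385, Pow(Mul(2, Pow(54, 2), Add(3, 54)), -1)), -2749977), -1)) = Mul(-7934057, Pow(Add(Mul(-4003385, Pow(Mul(2, 2916, 57), -1)), -2749977), -1)) = Mul(-7934057, Pow(Add(Mul(-4003385, Pow(332424, -1)), -2749977), -1)) = Mul(-7934057, Pow(Add(Mul(-4003385, Rational(1, 332424)), -2749977), -1)) = Mul(-7934057, Pow(Add(Rational(-4003385, 332424), -2749977), -1)) = Mul(-7934057, Pow(Rational(-914162357633, 332424), -1)) = Mul(-7934057, Rational(-332424, 914162357633)) = Rational(2637470964168, 914162357633)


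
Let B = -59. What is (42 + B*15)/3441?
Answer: -281/1147 ≈ -0.24499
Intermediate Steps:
(42 + B*15)/3441 = (42 - 59*15)/3441 = (42 - 885)*(1/3441) = -843*1/3441 = -281/1147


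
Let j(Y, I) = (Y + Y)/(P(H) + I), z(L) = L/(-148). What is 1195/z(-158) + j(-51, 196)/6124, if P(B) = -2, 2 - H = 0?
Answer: 52529892011/46928212 ≈ 1119.4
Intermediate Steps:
H = 2 (H = 2 - 1*0 = 2 + 0 = 2)
z(L) = -L/148 (z(L) = L*(-1/148) = -L/148)
j(Y, I) = 2*Y/(-2 + I) (j(Y, I) = (Y + Y)/(-2 + I) = (2*Y)/(-2 + I) = 2*Y/(-2 + I))
1195/z(-158) + j(-51, 196)/6124 = 1195/((-1/148*(-158))) + (2*(-51)/(-2 + 196))/6124 = 1195/(79/74) + (2*(-51)/194)*(1/6124) = 1195*(74/79) + (2*(-51)*(1/194))*(1/6124) = 88430/79 - 51/97*1/6124 = 88430/79 - 51/594028 = 52529892011/46928212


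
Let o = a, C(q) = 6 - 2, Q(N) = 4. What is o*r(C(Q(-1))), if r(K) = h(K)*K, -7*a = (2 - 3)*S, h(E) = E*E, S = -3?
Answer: -192/7 ≈ -27.429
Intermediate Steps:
h(E) = E²
a = -3/7 (a = -(2 - 3)*(-3)/7 = -(-1)*(-3)/7 = -⅐*3 = -3/7 ≈ -0.42857)
C(q) = 4
o = -3/7 ≈ -0.42857
r(K) = K³ (r(K) = K²*K = K³)
o*r(C(Q(-1))) = -3/7*4³ = -3/7*64 = -192/7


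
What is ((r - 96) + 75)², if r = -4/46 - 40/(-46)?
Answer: 216225/529 ≈ 408.74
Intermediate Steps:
r = 18/23 (r = -4*1/46 - 40*(-1/46) = -2/23 + 20/23 = 18/23 ≈ 0.78261)
((r - 96) + 75)² = ((18/23 - 96) + 75)² = (-2190/23 + 75)² = (-465/23)² = 216225/529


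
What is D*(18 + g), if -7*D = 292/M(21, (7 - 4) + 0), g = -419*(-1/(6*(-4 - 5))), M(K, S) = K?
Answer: -11534/567 ≈ -20.342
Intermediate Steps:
g = -419/54 (g = -419/((-6*(-9))) = -419/54 ≈ -7.7593)
D = -292/147 (D = -292/(7*21) = -⅐*292/21 = -292/147 ≈ -1.9864)
D*(18 + g) = -292*(18 - 419/54)/147 = -292/147*553/54 = -11534/567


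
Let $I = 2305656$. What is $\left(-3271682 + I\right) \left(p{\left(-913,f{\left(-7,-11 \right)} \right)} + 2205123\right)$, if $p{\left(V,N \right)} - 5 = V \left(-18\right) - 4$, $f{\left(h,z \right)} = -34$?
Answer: $-2146082788508$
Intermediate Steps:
$p{\left(V,N \right)} = 1 - 18 V$ ($p{\left(V,N \right)} = 5 + \left(V \left(-18\right) - 4\right) = 5 - \left(4 + 18 V\right) = 1 - 18 V$)
$\left(-3271682 + I\right) \left(p{\left(-913,f{\left(-7,-11 \right)} \right)} + 2205123\right) = \left(-3271682 + 2305656\right) \left(\left(1 - -16434\right) + 2205123\right) = - 966026 \left(\left(1 + 16434\right) + 2205123\right) = - 966026 \left(16435 + 2205123\right) = \left(-966026\right) 2221558 = -2146082788508$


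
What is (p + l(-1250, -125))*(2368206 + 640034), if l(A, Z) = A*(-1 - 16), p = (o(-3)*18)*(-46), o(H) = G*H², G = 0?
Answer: 63925100000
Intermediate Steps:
o(H) = 0 (o(H) = 0*H² = 0)
p = 0 (p = (0*18)*(-46) = 0*(-46) = 0)
l(A, Z) = -17*A (l(A, Z) = A*(-17) = -17*A)
(p + l(-1250, -125))*(2368206 + 640034) = (0 - 17*(-1250))*(2368206 + 640034) = (0 + 21250)*3008240 = 21250*3008240 = 63925100000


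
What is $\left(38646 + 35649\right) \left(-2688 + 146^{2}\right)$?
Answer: $1383967260$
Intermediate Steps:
$\left(38646 + 35649\right) \left(-2688 + 146^{2}\right) = 74295 \left(-2688 + 21316\right) = 74295 \cdot 18628 = 1383967260$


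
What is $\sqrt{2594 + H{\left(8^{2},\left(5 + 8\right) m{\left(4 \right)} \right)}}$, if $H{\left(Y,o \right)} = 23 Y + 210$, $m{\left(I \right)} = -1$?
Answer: $2 \sqrt{1069} \approx 65.391$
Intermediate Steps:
$H{\left(Y,o \right)} = 210 + 23 Y$
$\sqrt{2594 + H{\left(8^{2},\left(5 + 8\right) m{\left(4 \right)} \right)}} = \sqrt{2594 + \left(210 + 23 \cdot 8^{2}\right)} = \sqrt{2594 + \left(210 + 23 \cdot 64\right)} = \sqrt{2594 + \left(210 + 1472\right)} = \sqrt{2594 + 1682} = \sqrt{4276} = 2 \sqrt{1069}$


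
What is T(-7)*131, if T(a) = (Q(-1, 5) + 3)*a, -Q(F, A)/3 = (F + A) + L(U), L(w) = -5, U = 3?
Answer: -5502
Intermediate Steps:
Q(F, A) = 15 - 3*A - 3*F (Q(F, A) = -3*((F + A) - 5) = -3*((A + F) - 5) = -3*(-5 + A + F) = 15 - 3*A - 3*F)
T(a) = 6*a (T(a) = ((15 - 3*5 - 3*(-1)) + 3)*a = ((15 - 15 + 3) + 3)*a = (3 + 3)*a = 6*a)
T(-7)*131 = (6*(-7))*131 = -42*131 = -5502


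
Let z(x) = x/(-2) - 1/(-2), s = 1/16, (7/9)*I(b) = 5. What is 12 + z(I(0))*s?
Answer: 1325/112 ≈ 11.830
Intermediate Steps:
I(b) = 45/7 (I(b) = (9/7)*5 = 45/7)
s = 1/16 ≈ 0.062500
z(x) = ½ - x/2 (z(x) = x*(-½) - 1*(-½) = -x/2 + ½ = ½ - x/2)
12 + z(I(0))*s = 12 + (½ - ½*45/7)*(1/16) = 12 + (½ - 45/14)*(1/16) = 12 - 19/7*1/16 = 12 - 19/112 = 1325/112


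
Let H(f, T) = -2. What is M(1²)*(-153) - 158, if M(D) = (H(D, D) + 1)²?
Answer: -311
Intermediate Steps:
M(D) = 1 (M(D) = (-2 + 1)² = (-1)² = 1)
M(1²)*(-153) - 158 = 1*(-153) - 158 = -153 - 158 = -311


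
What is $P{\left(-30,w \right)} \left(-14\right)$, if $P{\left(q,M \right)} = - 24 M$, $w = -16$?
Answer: $-5376$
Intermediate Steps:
$P{\left(-30,w \right)} \left(-14\right) = \left(-24\right) \left(-16\right) \left(-14\right) = 384 \left(-14\right) = -5376$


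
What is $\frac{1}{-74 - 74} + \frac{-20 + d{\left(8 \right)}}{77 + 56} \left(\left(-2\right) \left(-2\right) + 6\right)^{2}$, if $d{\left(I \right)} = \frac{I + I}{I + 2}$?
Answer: $- \frac{272453}{19684} \approx -13.841$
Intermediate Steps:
$d{\left(I \right)} = \frac{2 I}{2 + I}$
$\frac{1}{-74 - 74} + \frac{-20 + d{\left(8 \right)}}{77 + 56} \left(\left(-2\right) \left(-2\right) + 6\right)^{2} = \frac{1}{-74 - 74} + \frac{-20 + 2 \cdot 8 \frac{1}{2 + 8}}{77 + 56} \left(\left(-2\right) \left(-2\right) + 6\right)^{2} = \frac{1}{-148} + \frac{-20 + 2 \cdot 8 \cdot \frac{1}{10}}{133} \left(4 + 6\right)^{2} = - \frac{1}{148} + \left(-20 + 2 \cdot 8 \cdot \frac{1}{10}\right) \frac{1}{133} \cdot 10^{2} = - \frac{1}{148} + \left(-20 + \frac{8}{5}\right) \frac{1}{133} \cdot 100 = - \frac{1}{148} + \left(- \frac{92}{5}\right) \frac{1}{133} \cdot 100 = - \frac{1}{148} - \frac{1840}{133} = - \frac{272453}{19684}$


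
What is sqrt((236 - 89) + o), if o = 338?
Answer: sqrt(485) ≈ 22.023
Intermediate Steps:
sqrt((236 - 89) + o) = sqrt((236 - 89) + 338) = sqrt(147 + 338) = sqrt(485)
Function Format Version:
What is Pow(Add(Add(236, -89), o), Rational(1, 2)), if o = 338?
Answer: Pow(485, Rational(1, 2)) ≈ 22.023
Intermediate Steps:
Pow(Add(Add(236, -89), o), Rational(1, 2)) = Pow(Add(Add(236, -89), 338), Rational(1, 2)) = Pow(Add(147, 338), Rational(1, 2)) = Pow(485, Rational(1, 2))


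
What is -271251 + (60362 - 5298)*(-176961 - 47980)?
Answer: -12386422475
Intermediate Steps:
-271251 + (60362 - 5298)*(-176961 - 47980) = -271251 + 55064*(-224941) = -271251 - 12386151224 = -12386422475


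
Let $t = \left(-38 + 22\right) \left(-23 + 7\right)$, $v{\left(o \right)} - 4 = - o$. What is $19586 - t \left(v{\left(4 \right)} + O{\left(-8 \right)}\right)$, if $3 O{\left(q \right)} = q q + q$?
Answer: $\frac{44422}{3} \approx 14807.0$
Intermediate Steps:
$v{\left(o \right)} = 4 - o$
$t = 256$ ($t = \left(-16\right) \left(-16\right) = 256$)
$O{\left(q \right)} = \frac{q}{3} + \frac{q^{2}}{3}$ ($O{\left(q \right)} = \frac{q q + q}{3} = \frac{q^{2} + q}{3} = \frac{q + q^{2}}{3} = \frac{q}{3} + \frac{q^{2}}{3}$)
$19586 - t \left(v{\left(4 \right)} + O{\left(-8 \right)}\right) = 19586 - 256 \left(\left(4 - 4\right) + \frac{1}{3} \left(-8\right) \left(1 - 8\right)\right) = 19586 - 256 \left(\left(4 - 4\right) + \frac{1}{3} \left(-8\right) \left(-7\right)\right) = 19586 - 256 \left(0 + \frac{56}{3}\right) = 19586 - 256 \cdot \frac{56}{3} = 19586 - \frac{14336}{3} = \frac{44422}{3}$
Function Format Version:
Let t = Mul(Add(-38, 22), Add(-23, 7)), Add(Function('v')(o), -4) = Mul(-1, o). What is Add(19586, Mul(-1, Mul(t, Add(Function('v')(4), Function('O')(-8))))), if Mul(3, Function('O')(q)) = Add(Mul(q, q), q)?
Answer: Rational(44422, 3) ≈ 14807.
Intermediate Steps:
Function('v')(o) = Add(4, Mul(-1, o))
t = 256 (t = Mul(-16, -16) = 256)
Function('O')(q) = Add(Mul(Rational(1, 3), q), Mul(Rational(1, 3), Pow(q, 2))) (Function('O')(q) = Mul(Rational(1, 3), Add(Mul(q, q), q)) = Mul(Rational(1, 3), Add(Pow(q, 2), q)) = Mul(Rational(1, 3), Add(q, Pow(q, 2))) = Add(Mul(Rational(1, 3), q), Mul(Rational(1, 3), Pow(q, 2))))
Add(19586, Mul(-1, Mul(t, Add(Function('v')(4), Function('O')(-8))))) = Add(19586, Mul(-1, Mul(256, Add(Add(4, Mul(-1, 4)), Mul(Rational(1, 3), -8, Add(1, -8)))))) = Add(19586, Mul(-1, Mul(256, Add(Add(4, -4), Mul(Rational(1, 3), -8, -7))))) = Add(19586, Mul(-1, Mul(256, Add(0, Rational(56, 3))))) = Add(19586, Mul(-1, Mul(256, Rational(56, 3)))) = Add(19586, Mul(-1, Rational(14336, 3))) = Add(19586, Rational(-14336, 3)) = Rational(44422, 3)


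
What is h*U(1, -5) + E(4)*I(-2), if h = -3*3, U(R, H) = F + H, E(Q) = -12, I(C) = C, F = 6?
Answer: 15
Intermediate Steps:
U(R, H) = 6 + H
h = -9
h*U(1, -5) + E(4)*I(-2) = -9*(6 - 5) - 12*(-2) = -9*1 + 24 = -9 + 24 = 15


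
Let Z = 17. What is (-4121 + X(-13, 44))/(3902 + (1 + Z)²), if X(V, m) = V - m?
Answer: -2089/2113 ≈ -0.98864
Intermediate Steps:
(-4121 + X(-13, 44))/(3902 + (1 + Z)²) = (-4121 + (-13 - 1*44))/(3902 + (1 + 17)²) = (-4121 + (-13 - 44))/(3902 + 18²) = (-4121 - 57)/(3902 + 324) = -4178/4226 = -4178*1/4226 = -2089/2113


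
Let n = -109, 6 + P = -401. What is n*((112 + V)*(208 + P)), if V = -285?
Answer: -3752543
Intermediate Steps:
P = -407 (P = -6 - 401 = -407)
n*((112 + V)*(208 + P)) = -109*(112 - 285)*(208 - 407) = -(-18857)*(-199) = -109*34427 = -3752543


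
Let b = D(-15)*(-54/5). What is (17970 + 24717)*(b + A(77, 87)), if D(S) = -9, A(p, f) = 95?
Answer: 41022207/5 ≈ 8.2044e+6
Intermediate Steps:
b = 486/5 (b = -(-486)/5 = -9*(-54/5) = 486/5 ≈ 97.200)
(17970 + 24717)*(b + A(77, 87)) = (17970 + 24717)*(486/5 + 95) = 42687*(961/5) = 41022207/5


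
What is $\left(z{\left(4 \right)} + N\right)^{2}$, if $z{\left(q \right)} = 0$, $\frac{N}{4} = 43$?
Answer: $29584$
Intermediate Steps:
$N = 172$ ($N = 4 \cdot 43 = 172$)
$\left(z{\left(4 \right)} + N\right)^{2} = \left(0 + 172\right)^{2} = 172^{2} = 29584$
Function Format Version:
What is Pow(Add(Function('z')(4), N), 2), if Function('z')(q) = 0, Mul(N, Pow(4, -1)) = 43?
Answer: 29584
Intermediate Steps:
N = 172 (N = Mul(4, 43) = 172)
Pow(Add(Function('z')(4), N), 2) = Pow(Add(0, 172), 2) = Pow(172, 2) = 29584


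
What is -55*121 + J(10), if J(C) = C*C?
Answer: -6555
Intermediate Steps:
J(C) = C²
-55*121 + J(10) = -55*121 + 10² = -6655 + 100 = -6555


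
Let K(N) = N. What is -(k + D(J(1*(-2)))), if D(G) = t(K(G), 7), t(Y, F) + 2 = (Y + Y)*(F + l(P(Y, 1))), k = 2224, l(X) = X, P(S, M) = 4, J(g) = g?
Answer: -2178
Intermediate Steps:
t(Y, F) = -2 + 2*Y*(4 + F) (t(Y, F) = -2 + (Y + Y)*(F + 4) = -2 + (2*Y)*(4 + F) = -2 + 2*Y*(4 + F))
D(G) = -2 + 22*G (D(G) = -2 + 8*G + 2*7*G = -2 + 8*G + 14*G = -2 + 22*G)
-(k + D(J(1*(-2)))) = -(2224 + (-2 + 22*(1*(-2)))) = -(2224 + (-2 + 22*(-2))) = -(2224 + (-2 - 44)) = -(2224 - 46) = -1*2178 = -2178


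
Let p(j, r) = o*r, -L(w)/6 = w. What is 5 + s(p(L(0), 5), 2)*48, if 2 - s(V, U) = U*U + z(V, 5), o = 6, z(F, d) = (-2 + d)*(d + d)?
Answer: -1531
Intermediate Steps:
z(F, d) = 2*d*(-2 + d) (z(F, d) = (-2 + d)*(2*d) = 2*d*(-2 + d))
L(w) = -6*w
p(j, r) = 6*r
s(V, U) = -28 - U² (s(V, U) = 2 - (U*U + 2*5*(-2 + 5)) = 2 - (U² + 2*5*3) = 2 - (U² + 30) = 2 - (30 + U²) = 2 + (-30 - U²) = -28 - U²)
5 + s(p(L(0), 5), 2)*48 = 5 + (-28 - 1*2²)*48 = 5 + (-28 - 1*4)*48 = 5 + (-28 - 4)*48 = 5 - 32*48 = 5 - 1536 = -1531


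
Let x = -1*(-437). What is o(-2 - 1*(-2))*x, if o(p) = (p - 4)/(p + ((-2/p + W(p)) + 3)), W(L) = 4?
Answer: 0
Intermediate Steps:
x = 437
o(p) = (-4 + p)/(7 + p - 2/p) (o(p) = (p - 4)/(p + ((-2/p + 4) + 3)) = (-4 + p)/(p + ((4 - 2/p) + 3)) = (-4 + p)/(p + (7 - 2/p)) = (-4 + p)/(7 + p - 2/p))
o(-2 - 1*(-2))*x = ((-2 - 1*(-2))*(-4 + (-2 - 1*(-2)))/(-2 + (-2 - 1*(-2))**2 + 7*(-2 - 1*(-2))))*437 = ((-2 + 2)*(-4 + (-2 + 2))/(-2 + (-2 + 2)**2 + 7*(-2 + 2)))*437 = (0*(-4 + 0)/(-2 + 0**2 + 7*0))*437 = (0*(-4)/(-2 + 0 + 0))*437 = (0*(-4)/(-2))*437 = (0*(-1/2)*(-4))*437 = 0*437 = 0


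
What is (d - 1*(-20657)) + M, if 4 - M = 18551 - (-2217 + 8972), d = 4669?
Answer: 13534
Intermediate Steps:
M = -11792 (M = 4 - (18551 - (-2217 + 8972)) = 4 - (18551 - 1*6755) = 4 - (18551 - 6755) = 4 - 1*11796 = 4 - 11796 = -11792)
(d - 1*(-20657)) + M = (4669 - 1*(-20657)) - 11792 = (4669 + 20657) - 11792 = 25326 - 11792 = 13534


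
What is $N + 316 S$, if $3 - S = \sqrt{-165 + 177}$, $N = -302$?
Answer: $646 - 632 \sqrt{3} \approx -448.66$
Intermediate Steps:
$S = 3 - 2 \sqrt{3}$ ($S = 3 - \sqrt{-165 + 177} = 3 - \sqrt{12} = 3 - 2 \sqrt{3} \approx -0.4641$)
$N + 316 S = -302 + 316 \left(3 - 2 \sqrt{3}\right) = -302 + \left(948 - 632 \sqrt{3}\right) = 646 - 632 \sqrt{3}$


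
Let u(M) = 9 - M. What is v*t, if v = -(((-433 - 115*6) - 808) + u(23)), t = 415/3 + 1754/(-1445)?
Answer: 231226657/867 ≈ 2.6670e+5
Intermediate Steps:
t = 594413/4335 (t = 415*(1/3) + 1754*(-1/1445) = 415/3 - 1754/1445 = 594413/4335 ≈ 137.12)
v = 1945 (v = -(((-433 - 115*6) - 808) + (9 - 1*23)) = -(((-433 - 690) - 808) + (9 - 23)) = -((-1123 - 808) - 14) = -(-1931 - 14) = -1*(-1945) = 1945)
v*t = 1945*(594413/4335) = 231226657/867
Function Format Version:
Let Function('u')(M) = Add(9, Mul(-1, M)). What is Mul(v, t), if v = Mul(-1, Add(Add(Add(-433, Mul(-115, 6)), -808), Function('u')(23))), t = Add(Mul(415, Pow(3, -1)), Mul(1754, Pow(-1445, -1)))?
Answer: Rational(231226657, 867) ≈ 2.6670e+5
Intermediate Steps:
t = Rational(594413, 4335) (t = Add(Mul(415, Rational(1, 3)), Mul(1754, Rational(-1, 1445))) = Add(Rational(415, 3), Rational(-1754, 1445)) = Rational(594413, 4335) ≈ 137.12)
v = 1945 (v = Mul(-1, Add(Add(Add(-433, Mul(-115, 6)), -808), Add(9, Mul(-1, 23)))) = Mul(-1, Add(Add(Add(-433, -690), -808), Add(9, -23))) = Mul(-1, Add(Add(-1123, -808), -14)) = Mul(-1, Add(-1931, -14)) = Mul(-1, -1945) = 1945)
Mul(v, t) = Mul(1945, Rational(594413, 4335)) = Rational(231226657, 867)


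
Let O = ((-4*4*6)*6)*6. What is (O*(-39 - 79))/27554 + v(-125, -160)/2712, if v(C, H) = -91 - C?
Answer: 276728033/18681612 ≈ 14.813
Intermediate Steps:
O = -3456 (O = (-16*6*6)*6 = -96*6*6 = -576*6 = -3456)
(O*(-39 - 79))/27554 + v(-125, -160)/2712 = -3456*(-39 - 79)/27554 + (-91 - 1*(-125))/2712 = -3456*(-118)*(1/27554) + (-91 + 125)*(1/2712) = 407808*(1/27554) + 34*(1/2712) = 203904/13777 + 17/1356 = 276728033/18681612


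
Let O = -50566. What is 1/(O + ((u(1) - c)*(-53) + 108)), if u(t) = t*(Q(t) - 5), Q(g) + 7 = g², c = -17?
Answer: -1/50776 ≈ -1.9694e-5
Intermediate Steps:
Q(g) = -7 + g²
u(t) = t*(-12 + t²) (u(t) = t*((-7 + t²) - 5) = t*(-12 + t²))
1/(O + ((u(1) - c)*(-53) + 108)) = 1/(-50566 + ((1*(-12 + 1²) - 1*(-17))*(-53) + 108)) = 1/(-50566 + ((1*(-12 + 1) + 17)*(-53) + 108)) = 1/(-50566 + ((1*(-11) + 17)*(-53) + 108)) = 1/(-50566 + ((-11 + 17)*(-53) + 108)) = 1/(-50566 + (6*(-53) + 108)) = 1/(-50566 + (-318 + 108)) = 1/(-50566 - 210) = 1/(-50776) = -1/50776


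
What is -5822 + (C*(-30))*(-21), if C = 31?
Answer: 13708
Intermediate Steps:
-5822 + (C*(-30))*(-21) = -5822 + (31*(-30))*(-21) = -5822 - 930*(-21) = -5822 + 19530 = 13708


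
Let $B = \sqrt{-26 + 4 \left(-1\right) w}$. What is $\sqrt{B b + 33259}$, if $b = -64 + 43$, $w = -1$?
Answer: $\sqrt{33259 - 21 i \sqrt{22}} \approx 182.37 - 0.2701 i$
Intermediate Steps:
$B = i \sqrt{22}$ ($B = \sqrt{-26 + 4 \left(-1\right) \left(-1\right)} = \sqrt{-26 - -4} = \sqrt{-26 + 4} = \sqrt{-22} = i \sqrt{22} \approx 4.6904 i$)
$b = -21$
$\sqrt{B b + 33259} = \sqrt{i \sqrt{22} \left(-21\right) + 33259} = \sqrt{- 21 i \sqrt{22} + 33259} = \sqrt{33259 - 21 i \sqrt{22}}$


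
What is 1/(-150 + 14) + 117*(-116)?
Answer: -1845793/136 ≈ -13572.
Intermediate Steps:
1/(-150 + 14) + 117*(-116) = 1/(-136) - 13572 = -1/136 - 13572 = -1845793/136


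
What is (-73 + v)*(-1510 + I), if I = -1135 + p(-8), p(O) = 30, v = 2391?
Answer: -6061570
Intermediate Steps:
I = -1105 (I = -1135 + 30 = -1105)
(-73 + v)*(-1510 + I) = (-73 + 2391)*(-1510 - 1105) = 2318*(-2615) = -6061570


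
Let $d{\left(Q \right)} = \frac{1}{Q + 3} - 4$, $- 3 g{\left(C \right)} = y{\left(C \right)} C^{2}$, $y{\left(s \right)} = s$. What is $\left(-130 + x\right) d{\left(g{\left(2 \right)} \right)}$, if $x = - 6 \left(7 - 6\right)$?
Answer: $136$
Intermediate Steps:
$g{\left(C \right)} = - \frac{C^{3}}{3}$ ($g{\left(C \right)} = - \frac{C C^{2}}{3} = - \frac{C^{3}}{3}$)
$x = -6$ ($x = \left(-6\right) 1 = -6$)
$d{\left(Q \right)} = -4 + \frac{1}{3 + Q}$ ($d{\left(Q \right)} = \frac{1}{3 + Q} - 4 = -4 + \frac{1}{3 + Q}$)
$\left(-130 + x\right) d{\left(g{\left(2 \right)} \right)} = \left(-130 - 6\right) \frac{-11 - 4 \left(- \frac{2^{3}}{3}\right)}{3 - \frac{2^{3}}{3}} = - 136 \frac{-11 - 4 \left(\left(- \frac{1}{3}\right) 8\right)}{3 - \frac{8}{3}} = - 136 \frac{-11 - - \frac{32}{3}}{3 - \frac{8}{3}} = - 136 \frac{1}{\frac{1}{3}} \left(-11 + \frac{32}{3}\right) = - 136 \cdot 3 \left(- \frac{1}{3}\right) = \left(-136\right) \left(-1\right) = 136$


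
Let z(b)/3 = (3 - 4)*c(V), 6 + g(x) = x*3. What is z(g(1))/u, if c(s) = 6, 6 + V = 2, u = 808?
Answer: -9/404 ≈ -0.022277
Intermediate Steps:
V = -4 (V = -6 + 2 = -4)
g(x) = -6 + 3*x (g(x) = -6 + x*3 = -6 + 3*x)
z(b) = -18 (z(b) = 3*((3 - 4)*6) = 3*(-1*6) = 3*(-6) = -18)
z(g(1))/u = -18/808 = -18*1/808 = -9/404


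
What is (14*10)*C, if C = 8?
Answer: 1120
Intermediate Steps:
(14*10)*C = (14*10)*8 = 140*8 = 1120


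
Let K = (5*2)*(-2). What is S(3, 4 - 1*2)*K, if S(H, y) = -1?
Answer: 20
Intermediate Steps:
K = -20 (K = 10*(-2) = -20)
S(3, 4 - 1*2)*K = -1*(-20) = 20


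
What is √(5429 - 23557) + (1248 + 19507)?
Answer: 20755 + 4*I*√1133 ≈ 20755.0 + 134.64*I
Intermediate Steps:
√(5429 - 23557) + (1248 + 19507) = √(-18128) + 20755 = 4*I*√1133 + 20755 = 20755 + 4*I*√1133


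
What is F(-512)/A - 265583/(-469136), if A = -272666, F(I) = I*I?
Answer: -25282866653/63958718288 ≈ -0.39530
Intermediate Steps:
F(I) = I²
F(-512)/A - 265583/(-469136) = (-512)²/(-272666) - 265583/(-469136) = 262144*(-1/272666) - 265583*(-1/469136) = -131072/136333 + 265583/469136 = -25282866653/63958718288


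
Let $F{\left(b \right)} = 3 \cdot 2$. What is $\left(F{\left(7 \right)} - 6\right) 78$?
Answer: $0$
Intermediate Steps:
$F{\left(b \right)} = 6$
$\left(F{\left(7 \right)} - 6\right) 78 = \left(6 - 6\right) 78 = 0 \cdot 78 = 0$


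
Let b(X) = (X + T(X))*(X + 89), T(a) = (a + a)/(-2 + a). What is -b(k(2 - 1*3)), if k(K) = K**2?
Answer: 90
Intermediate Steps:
T(a) = 2*a/(-2 + a) (T(a) = (2*a)/(-2 + a) = 2*a/(-2 + a))
b(X) = (89 + X)*(X + 2*X/(-2 + X)) (b(X) = (X + 2*X/(-2 + X))*(X + 89) = (X + 2*X/(-2 + X))*(89 + X) = (89 + X)*(X + 2*X/(-2 + X)))
-b(k(2 - 1*3)) = -((2 - 1*3)**2)**2*(89 + (2 - 1*3)**2)/(-2 + (2 - 1*3)**2) = -((2 - 3)**2)**2*(89 + (2 - 3)**2)/(-2 + (2 - 3)**2) = -((-1)**2)**2*(89 + (-1)**2)/(-2 + (-1)**2) = -1**2*(89 + 1)/(-2 + 1) = -90/(-1) = -(-1)*90 = -1*(-90) = 90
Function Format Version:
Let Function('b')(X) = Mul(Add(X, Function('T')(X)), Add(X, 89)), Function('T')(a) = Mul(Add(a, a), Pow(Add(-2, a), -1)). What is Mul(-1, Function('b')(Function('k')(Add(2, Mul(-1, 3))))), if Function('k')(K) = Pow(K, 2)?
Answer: 90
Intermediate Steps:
Function('T')(a) = Mul(2, a, Pow(Add(-2, a), -1)) (Function('T')(a) = Mul(Mul(2, a), Pow(Add(-2, a), -1)) = Mul(2, a, Pow(Add(-2, a), -1)))
Function('b')(X) = Mul(Add(89, X), Add(X, Mul(2, X, Pow(Add(-2, X), -1)))) (Function('b')(X) = Mul(Add(X, Mul(2, X, Pow(Add(-2, X), -1))), Add(X, 89)) = Mul(Add(X, Mul(2, X, Pow(Add(-2, X), -1))), Add(89, X)) = Mul(Add(89, X), Add(X, Mul(2, X, Pow(Add(-2, X), -1)))))
Mul(-1, Function('b')(Function('k')(Add(2, Mul(-1, 3))))) = Mul(-1, Mul(Pow(Pow(Add(2, Mul(-1, 3)), 2), 2), Pow(Add(-2, Pow(Add(2, Mul(-1, 3)), 2)), -1), Add(89, Pow(Add(2, Mul(-1, 3)), 2)))) = Mul(-1, Mul(Pow(Pow(Add(2, -3), 2), 2), Pow(Add(-2, Pow(Add(2, -3), 2)), -1), Add(89, Pow(Add(2, -3), 2)))) = Mul(-1, Mul(Pow(Pow(-1, 2), 2), Pow(Add(-2, Pow(-1, 2)), -1), Add(89, Pow(-1, 2)))) = Mul(-1, Mul(Pow(1, 2), Pow(Add(-2, 1), -1), Add(89, 1))) = Mul(-1, Mul(1, Pow(-1, -1), 90)) = Mul(-1, Mul(1, -1, 90)) = Mul(-1, -90) = 90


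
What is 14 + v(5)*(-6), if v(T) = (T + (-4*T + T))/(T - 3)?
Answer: 44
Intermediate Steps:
v(T) = -2*T/(-3 + T) (v(T) = (T - 3*T)/(-3 + T) = (-2*T)/(-3 + T) = -2*T/(-3 + T))
14 + v(5)*(-6) = 14 - 2*5/(-3 + 5)*(-6) = 14 - 2*5/2*(-6) = 14 - 2*5*1/2*(-6) = 14 - 5*(-6) = 14 + 30 = 44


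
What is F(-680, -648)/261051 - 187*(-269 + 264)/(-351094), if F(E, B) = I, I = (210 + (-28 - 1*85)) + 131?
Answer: -54677751/30551146598 ≈ -0.0017897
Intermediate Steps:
I = 228 (I = (210 + (-28 - 85)) + 131 = (210 - 113) + 131 = 97 + 131 = 228)
F(E, B) = 228
F(-680, -648)/261051 - 187*(-269 + 264)/(-351094) = 228/261051 - 187*(-269 + 264)/(-351094) = 228*(1/261051) - 187*(-5)*(-1/351094) = 76/87017 + 935*(-1/351094) = 76/87017 - 935/351094 = -54677751/30551146598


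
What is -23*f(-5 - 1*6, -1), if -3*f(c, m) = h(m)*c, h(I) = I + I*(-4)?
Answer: -253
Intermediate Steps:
h(I) = -3*I (h(I) = I - 4*I = -3*I)
f(c, m) = c*m (f(c, m) = -(-3*m)*c/3 = -(-1)*c*m = c*m)
-23*f(-5 - 1*6, -1) = -23*(-5 - 1*6)*(-1) = -23*(-5 - 6)*(-1) = -(-253)*(-1) = -23*11 = -253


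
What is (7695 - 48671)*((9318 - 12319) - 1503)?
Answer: 184555904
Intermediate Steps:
(7695 - 48671)*((9318 - 12319) - 1503) = -40976*(-3001 - 1503) = -40976*(-4504) = 184555904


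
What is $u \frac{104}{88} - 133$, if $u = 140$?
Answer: $\frac{357}{11} \approx 32.455$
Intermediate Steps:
$u \frac{104}{88} - 133 = 140 \cdot \frac{104}{88} - 133 = 140 \cdot 104 \cdot \frac{1}{88} - 133 = 140 \cdot \frac{13}{11} - 133 = \frac{1820}{11} - 133 = \frac{357}{11}$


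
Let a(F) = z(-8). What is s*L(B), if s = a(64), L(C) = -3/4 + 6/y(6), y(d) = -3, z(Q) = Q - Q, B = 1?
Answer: 0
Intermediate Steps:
z(Q) = 0
a(F) = 0
L(C) = -11/4 (L(C) = -3/4 + 6/(-3) = -3*¼ + 6*(-⅓) = -¾ - 2 = -11/4)
s = 0
s*L(B) = 0*(-11/4) = 0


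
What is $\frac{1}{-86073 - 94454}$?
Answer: $- \frac{1}{180527} \approx -5.5393 \cdot 10^{-6}$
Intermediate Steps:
$\frac{1}{-86073 - 94454} = \frac{1}{-180527} = - \frac{1}{180527}$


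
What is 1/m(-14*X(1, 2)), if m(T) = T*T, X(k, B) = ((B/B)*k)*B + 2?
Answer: 1/3136 ≈ 0.00031888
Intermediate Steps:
X(k, B) = 2 + B*k (X(k, B) = (1*k)*B + 2 = k*B + 2 = B*k + 2 = 2 + B*k)
m(T) = T**2
1/m(-14*X(1, 2)) = 1/((-14*(2 + 2*1))**2) = 1/((-14*(2 + 2))**2) = 1/((-14*4)**2) = 1/((-56)**2) = 1/3136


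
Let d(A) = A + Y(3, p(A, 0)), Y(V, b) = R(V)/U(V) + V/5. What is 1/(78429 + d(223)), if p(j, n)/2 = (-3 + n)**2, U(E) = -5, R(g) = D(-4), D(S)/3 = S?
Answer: 1/78655 ≈ 1.2714e-5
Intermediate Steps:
D(S) = 3*S
R(g) = -12 (R(g) = 3*(-4) = -12)
p(j, n) = 2*(-3 + n)**2
Y(V, b) = 12/5 + V/5 (Y(V, b) = -12/(-5) + V/5 = -12*(-1/5) + V*(1/5) = 12/5 + V/5)
d(A) = 3 + A (d(A) = A + (12/5 + (1/5)*3) = A + (12/5 + 3/5) = A + 3 = 3 + A)
1/(78429 + d(223)) = 1/(78429 + (3 + 223)) = 1/(78429 + 226) = 1/78655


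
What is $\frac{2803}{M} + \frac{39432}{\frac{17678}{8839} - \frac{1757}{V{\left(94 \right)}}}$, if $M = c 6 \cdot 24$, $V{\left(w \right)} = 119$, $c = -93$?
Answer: $- \frac{289608229}{93744} \approx -3089.4$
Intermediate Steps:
$M = -13392$ ($M = - 93 \cdot 6 \cdot 24 = \left(-93\right) 144 = -13392$)
$\frac{2803}{M} + \frac{39432}{\frac{17678}{8839} - \frac{1757}{V{\left(94 \right)}}} = \frac{2803}{-13392} + \frac{39432}{\frac{17678}{8839} - \frac{1757}{119}} = 2803 \left(- \frac{1}{13392}\right) + \frac{39432}{17678 \cdot \frac{1}{8839} - \frac{251}{17}} = - \frac{2803}{13392} + \frac{39432}{2 - \frac{251}{17}} = - \frac{2803}{13392} + \frac{39432}{- \frac{217}{17}} = - \frac{2803}{13392} + 39432 \left(- \frac{17}{217}\right) = - \frac{2803}{13392} - \frac{21624}{7} = - \frac{289608229}{93744}$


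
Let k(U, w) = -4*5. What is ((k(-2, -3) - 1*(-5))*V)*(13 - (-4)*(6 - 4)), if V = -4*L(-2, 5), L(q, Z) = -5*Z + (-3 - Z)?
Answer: -41580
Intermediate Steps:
k(U, w) = -20
L(q, Z) = -3 - 6*Z
V = 132 (V = -4*(-3 - 6*5) = -4*(-3 - 30) = -4*(-33) = 132)
((k(-2, -3) - 1*(-5))*V)*(13 - (-4)*(6 - 4)) = ((-20 - 1*(-5))*132)*(13 - (-4)*(6 - 4)) = ((-20 + 5)*132)*(13 - (-4)*2) = (-15*132)*(13 - 1*(-8)) = -1980*(13 + 8) = -1980*21 = -41580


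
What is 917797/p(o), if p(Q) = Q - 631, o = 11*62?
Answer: 917797/51 ≈ 17996.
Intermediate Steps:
o = 682
p(Q) = -631 + Q
917797/p(o) = 917797/(-631 + 682) = 917797/51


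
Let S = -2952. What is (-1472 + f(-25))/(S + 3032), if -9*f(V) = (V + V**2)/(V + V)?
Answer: -1103/60 ≈ -18.383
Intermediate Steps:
f(V) = -(V + V**2)/(18*V) (f(V) = -(V + V**2)/(9*(V + V)) = -(V + V**2)/(9*(2*V)) = -(V + V**2)*1/(2*V)/9 = -(V + V**2)/(18*V))
(-1472 + f(-25))/(S + 3032) = (-1472 + (-1/18 - 1/18*(-25)))/(-2952 + 3032) = (-1472 + (-1/18 + 25/18))/80 = (-1472 + 4/3)*(1/80) = -4412/3*1/80 = -1103/60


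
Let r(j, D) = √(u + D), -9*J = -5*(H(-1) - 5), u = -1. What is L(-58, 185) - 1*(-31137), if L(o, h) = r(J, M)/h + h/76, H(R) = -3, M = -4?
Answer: 2366597/76 + I*√5/185 ≈ 31139.0 + 0.012087*I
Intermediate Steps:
J = -40/9 (J = -(-5)*(-3 - 5)/9 = -(-5)*(-8)/9 = -⅑*40 = -40/9 ≈ -4.4444)
r(j, D) = √(-1 + D)
L(o, h) = h/76 + I*√5/h (L(o, h) = √(-1 - 4)/h + h/76 = √(-5)/h + h*(1/76) = (I*√5)/h + h/76 = I*√5/h + h/76 = h/76 + I*√5/h)
L(-58, 185) - 1*(-31137) = ((1/76)*185 + I*√5/185) - 1*(-31137) = (185/76 + I*√5*(1/185)) + 31137 = (185/76 + I*√5/185) + 31137 = 2366597/76 + I*√5/185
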